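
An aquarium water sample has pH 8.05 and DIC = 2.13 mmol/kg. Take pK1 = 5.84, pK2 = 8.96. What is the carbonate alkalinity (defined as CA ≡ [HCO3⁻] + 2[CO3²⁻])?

CA = 2.35 mmol/kg

CA = [HCO3⁻] + 2[CO3²⁻] = (α₁ + 2α₂)·DIC
At pH 8.05: [H⁺]/K1 = 10^-2.21 = 0.0061660, K2/[H⁺] = 10^-0.91 = 0.12303
α₁ = 1/(1 + 0.0061660 + 0.12303) = 1/1.1292 = 0.8856; α₂ = α₁·K2/[H⁺] = 0.1090
α₁ + 2α₂ = 1.1035
CA = 1.1035 × 2.13 = 2.35 mmol/kg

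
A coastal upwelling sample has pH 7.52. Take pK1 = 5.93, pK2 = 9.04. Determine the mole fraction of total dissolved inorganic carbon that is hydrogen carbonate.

α₁ = 1 / (1 + [H⁺]/K1 + K2/[H⁺]) = 1 / (1 + 10^-1.59 + 10^-1.52)
   = 1 / (1 + 0.025704 + 0.030200) = 1/1.0559 = 0.9471

α₁ = 0.947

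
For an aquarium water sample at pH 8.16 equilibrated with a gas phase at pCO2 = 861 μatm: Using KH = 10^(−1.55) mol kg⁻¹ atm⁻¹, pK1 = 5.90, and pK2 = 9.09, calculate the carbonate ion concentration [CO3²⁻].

[CO3²⁻] = 0.519 mmol/kg

[CO2*] = KH · pCO2 = 10^(−1.55) × 861×10^-6 = 2.427×10^-5 mol/kg
α₀ = 1/(1 + K1/[H⁺] + K1K2/[H⁺]²) = 1/(1 + 10^+2.26 + 10^+1.33) = 0.004894
DIC = [CO2*]/α₀ = 2.427×10^-5 / 0.004894 = 4.959 mmol/kg
[CO3²⁻] = α₂·DIC; α₂ = 0.1046, so [CO3²⁻] = 0.1046 × 4.959 = 0.519 mmol/kg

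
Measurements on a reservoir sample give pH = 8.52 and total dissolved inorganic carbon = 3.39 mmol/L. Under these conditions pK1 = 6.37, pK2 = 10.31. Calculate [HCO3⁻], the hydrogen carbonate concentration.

α₁ = 1 / (1 + [H⁺]/K1 + K2/[H⁺]) = 1 / (1 + 10^-2.15 + 10^-1.79)
   = 1 / (1 + 0.0070795 + 0.016218) = 1/1.0233 = 0.9772
[HCO3⁻] = α₁ × DIC = 0.9772 × 3.39 = 3.31 mmol/L

[HCO3⁻] = 3.31 mmol/L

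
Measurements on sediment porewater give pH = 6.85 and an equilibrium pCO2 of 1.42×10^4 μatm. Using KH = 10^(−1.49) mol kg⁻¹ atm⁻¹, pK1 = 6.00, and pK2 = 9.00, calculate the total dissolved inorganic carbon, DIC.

DIC = 3.74 mmol/kg

[CO2*] = KH · pCO2 = 10^(−1.49) × 1.42×10^4×10^-6 = 4.595×10^-4 mol/kg
α₀ = 1/(1 + K1/[H⁺] + K1K2/[H⁺]²) = 1/(1 + 10^+0.85 + 10^-1.30) = 0.1230
DIC = [CO2*]/α₀ = 4.595×10^-4 / 0.1230 = 3.74 mmol/kg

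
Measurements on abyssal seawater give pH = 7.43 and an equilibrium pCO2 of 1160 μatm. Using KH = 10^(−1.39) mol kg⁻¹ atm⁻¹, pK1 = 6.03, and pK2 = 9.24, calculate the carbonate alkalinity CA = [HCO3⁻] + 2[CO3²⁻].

[CO2*] = KH · pCO2 = 10^(−1.39) × 1160×10^-6 = 4.726×10^-5 mol/kg
α₀ = 1/(1 + K1/[H⁺] + K1K2/[H⁺]²) = 1/(1 + 10^+1.40 + 10^-0.41) = 0.03772
DIC = [CO2*]/α₀ = 4.726×10^-5 / 0.03772 = 1.253 mmol/kg
CA = (α₁ + 2α₂)·DIC = (0.9476 + 2×0.01468) × 1.253 = 1.22 mmol/kg

CA = 1.22 mmol/kg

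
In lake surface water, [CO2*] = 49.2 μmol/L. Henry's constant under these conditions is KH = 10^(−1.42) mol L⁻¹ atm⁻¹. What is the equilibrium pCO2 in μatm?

KH = 10^(−1.42) = 3.802×10^-2 mol L⁻¹ atm⁻¹
pCO2 = [CO2*]/KH = 49.2×10^-6 / 3.802×10^-2 = 1.29×10^-3 atm = 1290 μatm

pCO2 = 1290 μatm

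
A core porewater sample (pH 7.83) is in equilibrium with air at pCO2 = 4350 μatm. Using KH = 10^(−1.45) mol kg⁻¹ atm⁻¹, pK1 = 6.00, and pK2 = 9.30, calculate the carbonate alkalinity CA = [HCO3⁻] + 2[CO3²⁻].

CA = 11.1 mmol/kg

[CO2*] = KH · pCO2 = 10^(−1.45) × 4350×10^-6 = 1.543×10^-4 mol/kg
α₀ = 1/(1 + K1/[H⁺] + K1K2/[H⁺]²) = 1/(1 + 10^+1.83 + 10^+0.36) = 0.01410
DIC = [CO2*]/α₀ = 1.543×10^-4 / 0.01410 = 10.94 mmol/kg
CA = (α₁ + 2α₂)·DIC = (0.9536 + 2×0.03231) × 10.94 = 11.1 mmol/kg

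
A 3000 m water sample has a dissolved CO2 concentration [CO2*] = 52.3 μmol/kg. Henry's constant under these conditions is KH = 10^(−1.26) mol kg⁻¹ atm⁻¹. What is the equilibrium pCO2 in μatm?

pCO2 = 952 μatm

KH = 10^(−1.26) = 5.495×10^-2 mol kg⁻¹ atm⁻¹
pCO2 = [CO2*]/KH = 52.3×10^-6 / 5.495×10^-2 = 9.52×10^-4 atm = 952 μatm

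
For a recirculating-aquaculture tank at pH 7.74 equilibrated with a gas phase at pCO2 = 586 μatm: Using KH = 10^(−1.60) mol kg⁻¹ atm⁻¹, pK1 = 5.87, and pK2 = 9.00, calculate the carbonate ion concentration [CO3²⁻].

[CO3²⁻] = 0.0600 mmol/kg

[CO2*] = KH · pCO2 = 10^(−1.60) × 586×10^-6 = 1.472×10^-5 mol/kg
α₀ = 1/(1 + K1/[H⁺] + K1K2/[H⁺]²) = 1/(1 + 10^+1.87 + 10^+0.61) = 0.01263
DIC = [CO2*]/α₀ = 1.472×10^-5 / 0.01263 = 1.166 mmol/kg
[CO3²⁻] = α₂·DIC; α₂ = 0.05143, so [CO3²⁻] = 0.05143 × 1.166 = 0.0600 mmol/kg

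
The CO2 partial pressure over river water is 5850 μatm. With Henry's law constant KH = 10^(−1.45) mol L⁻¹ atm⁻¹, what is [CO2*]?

[CO2*] = 208 μmol/L

KH = 10^(−1.45) = 3.548×10^-2 mol L⁻¹ atm⁻¹
[CO2*] = KH · pCO2 = 3.548×10^-2 × 5850×10^-6 atm = 2.08×10^-4 mol/L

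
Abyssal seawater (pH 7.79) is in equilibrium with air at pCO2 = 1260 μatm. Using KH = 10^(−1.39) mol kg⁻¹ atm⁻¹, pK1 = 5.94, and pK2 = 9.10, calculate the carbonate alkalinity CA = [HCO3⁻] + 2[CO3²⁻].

[CO2*] = KH · pCO2 = 10^(−1.39) × 1260×10^-6 = 5.133×10^-5 mol/kg
α₀ = 1/(1 + K1/[H⁺] + K1K2/[H⁺]²) = 1/(1 + 10^+1.85 + 10^+0.54) = 0.01329
DIC = [CO2*]/α₀ = 5.133×10^-5 / 0.01329 = 3.863 mmol/kg
CA = (α₁ + 2α₂)·DIC = (0.9406 + 2×0.04607) × 3.863 = 3.99 mmol/kg

CA = 3.99 mmol/kg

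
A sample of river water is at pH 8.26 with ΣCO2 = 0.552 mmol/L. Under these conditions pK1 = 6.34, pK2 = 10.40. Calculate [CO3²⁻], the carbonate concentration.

α₂ = 1 / (1 + [H⁺]/K2 + [H⁺]²/(K1K2)) = 1 / (1 + 10^+2.14 + 10^+0.22)
   = 1 / (1 + 138.04 + 1.6596) = 1/140.70 = 0.007107
[CO3²⁻] = α₂ × DIC = 0.007107 × 0.552 = 0.00392 mmol/L = 3.92 μmol/L

[CO3²⁻] = 3.92 μmol/L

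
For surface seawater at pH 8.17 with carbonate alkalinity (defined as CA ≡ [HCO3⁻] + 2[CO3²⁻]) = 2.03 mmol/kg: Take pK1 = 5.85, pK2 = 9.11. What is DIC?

DIC = 1.85 mmol/kg

CA = [HCO3⁻] + 2[CO3²⁻] = (α₁ + 2α₂)·DIC
At pH 8.17: [H⁺]/K1 = 10^-2.32 = 0.0047863, K2/[H⁺] = 10^-0.94 = 0.11482
α₁ = 1/(1 + 0.0047863 + 0.11482) = 1/1.1196 = 0.8932; α₂ = α₁·K2/[H⁺] = 0.1026
α₁ + 2α₂ = 1.0983
DIC = CA / (α₁ + 2α₂) = 2.03 / 1.0983 = 1.85 mmol/kg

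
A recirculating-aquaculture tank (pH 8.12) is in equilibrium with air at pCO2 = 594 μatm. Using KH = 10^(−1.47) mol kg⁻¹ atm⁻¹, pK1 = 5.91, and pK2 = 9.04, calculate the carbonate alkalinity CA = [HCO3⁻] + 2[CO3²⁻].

CA = 4.05 mmol/kg

[CO2*] = KH · pCO2 = 10^(−1.47) × 594×10^-6 = 2.013×10^-5 mol/kg
α₀ = 1/(1 + K1/[H⁺] + K1K2/[H⁺]²) = 1/(1 + 10^+2.21 + 10^+1.29) = 0.005474
DIC = [CO2*]/α₀ = 2.013×10^-5 / 0.005474 = 3.677 mmol/kg
CA = (α₁ + 2α₂)·DIC = (0.8878 + 2×0.1067) × 3.677 = 4.05 mmol/kg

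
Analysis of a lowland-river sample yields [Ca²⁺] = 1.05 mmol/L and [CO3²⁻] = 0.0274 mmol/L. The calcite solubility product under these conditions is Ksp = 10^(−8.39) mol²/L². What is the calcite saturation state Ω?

Ω = 7.06

Ksp = 10^(−8.39) = 4.074×10^-9
Ω = [Ca²⁺][CO3²⁻]/Ksp = (1.05×10^-3)(0.0274×10^-3) / 4.074×10^-9 = 7.06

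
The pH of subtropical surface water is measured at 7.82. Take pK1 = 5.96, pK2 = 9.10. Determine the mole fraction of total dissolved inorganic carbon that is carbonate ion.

α₂ = 0.0492

α₂ = 1 / (1 + [H⁺]/K2 + [H⁺]²/(K1K2)) = 1 / (1 + 10^+1.28 + 10^-0.58)
   = 1 / (1 + 19.055 + 0.26303) = 1/20.318 = 0.04922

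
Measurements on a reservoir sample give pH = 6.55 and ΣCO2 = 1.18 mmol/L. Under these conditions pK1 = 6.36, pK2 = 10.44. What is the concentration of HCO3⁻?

[HCO3⁻] = 0.717 mmol/L

α₁ = 1 / (1 + [H⁺]/K1 + K2/[H⁺]) = 1 / (1 + 10^-0.19 + 10^-3.89)
   = 1 / (1 + 0.64565 + 0.00012882) = 1/1.6458 = 0.6076
[HCO3⁻] = α₁ × DIC = 0.6076 × 1.18 = 0.717 mmol/L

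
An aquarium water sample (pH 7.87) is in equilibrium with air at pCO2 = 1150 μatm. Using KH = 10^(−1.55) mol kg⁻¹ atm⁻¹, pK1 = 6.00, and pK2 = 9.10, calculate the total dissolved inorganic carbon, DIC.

DIC = 2.58 mmol/kg

[CO2*] = KH · pCO2 = 10^(−1.55) × 1150×10^-6 = 3.241×10^-5 mol/kg
α₀ = 1/(1 + K1/[H⁺] + K1K2/[H⁺]²) = 1/(1 + 10^+1.87 + 10^+0.64) = 0.01258
DIC = [CO2*]/α₀ = 3.241×10^-5 / 0.01258 = 2.58 mmol/kg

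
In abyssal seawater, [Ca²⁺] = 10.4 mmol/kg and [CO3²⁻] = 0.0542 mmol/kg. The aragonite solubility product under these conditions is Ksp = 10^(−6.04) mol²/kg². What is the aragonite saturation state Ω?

Ω = 0.618

Ksp = 10^(−6.04) = 9.120×10^-7
Ω = [Ca²⁺][CO3²⁻]/Ksp = (10.4×10^-3)(0.0542×10^-3) / 9.120×10^-7 = 0.618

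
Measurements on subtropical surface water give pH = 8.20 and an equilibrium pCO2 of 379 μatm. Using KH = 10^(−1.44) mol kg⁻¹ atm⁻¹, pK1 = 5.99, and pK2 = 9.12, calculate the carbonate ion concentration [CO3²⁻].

[CO3²⁻] = 0.268 mmol/kg

[CO2*] = KH · pCO2 = 10^(−1.44) × 379×10^-6 = 1.376×10^-5 mol/kg
α₀ = 1/(1 + K1/[H⁺] + K1K2/[H⁺]²) = 1/(1 + 10^+2.21 + 10^+1.29) = 0.005474
DIC = [CO2*]/α₀ = 1.376×10^-5 / 0.005474 = 2.514 mmol/kg
[CO3²⁻] = α₂·DIC; α₂ = 0.1067, so [CO3²⁻] = 0.1067 × 2.514 = 0.268 mmol/kg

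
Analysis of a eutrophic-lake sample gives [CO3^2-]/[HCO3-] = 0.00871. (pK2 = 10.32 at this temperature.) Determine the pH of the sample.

pH = 8.26

From K2 = [H⁺][CO3^2-]/[HCO3-]:  pH = pK2 + log₁₀([CO3^2-]/[HCO3-])
log₁₀(0.00871) = -2.060
pH = 10.32 + (-2.060) = 8.26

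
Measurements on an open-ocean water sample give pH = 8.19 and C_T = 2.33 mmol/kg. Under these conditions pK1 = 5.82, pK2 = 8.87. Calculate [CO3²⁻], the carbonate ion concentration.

[CO3²⁻] = 0.401 mmol/kg

α₂ = 1 / (1 + [H⁺]/K2 + [H⁺]²/(K1K2)) = 1 / (1 + 10^+0.68 + 10^-1.69)
   = 1 / (1 + 4.7863 + 0.020417) = 1/5.8067 = 0.1722
[CO3²⁻] = α₂ × DIC = 0.1722 × 2.33 = 0.401 mmol/kg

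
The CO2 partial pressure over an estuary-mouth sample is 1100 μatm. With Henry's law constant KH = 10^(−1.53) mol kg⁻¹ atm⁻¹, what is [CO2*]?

[CO2*] = 32.5 μmol/kg

KH = 10^(−1.53) = 2.951×10^-2 mol kg⁻¹ atm⁻¹
[CO2*] = KH · pCO2 = 2.951×10^-2 × 1100×10^-6 atm = 3.25×10^-5 mol/kg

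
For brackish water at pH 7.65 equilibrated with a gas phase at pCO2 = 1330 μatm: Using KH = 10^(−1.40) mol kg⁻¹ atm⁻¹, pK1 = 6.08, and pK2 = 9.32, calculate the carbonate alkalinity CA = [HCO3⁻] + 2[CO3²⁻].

CA = 2.05 mmol/kg

[CO2*] = KH · pCO2 = 10^(−1.40) × 1330×10^-6 = 5.295×10^-5 mol/kg
α₀ = 1/(1 + K1/[H⁺] + K1K2/[H⁺]²) = 1/(1 + 10^+1.57 + 10^-0.10) = 0.02568
DIC = [CO2*]/α₀ = 5.295×10^-5 / 0.02568 = 2.062 mmol/kg
CA = (α₁ + 2α₂)·DIC = (0.9539 + 2×0.02039) × 2.062 = 2.05 mmol/kg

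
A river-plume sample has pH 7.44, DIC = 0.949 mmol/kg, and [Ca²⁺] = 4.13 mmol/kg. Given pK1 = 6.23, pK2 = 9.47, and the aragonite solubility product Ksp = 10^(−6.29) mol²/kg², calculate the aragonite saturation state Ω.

α₂ = 1 / (1 + [H⁺]/K2 + [H⁺]²/(K1K2)) = 1 / (1 + 10^+2.03 + 10^+0.82)
   = 1 / (1 + 107.15 + 6.6069) = 1/114.76 = 0.008714
[CO3²⁻] = α₂ × DIC = 0.008714 × 0.949 = 0.008270 mmol/kg = 8.270 μmol/kg
Ksp = 10^(−6.29) = 5.129×10^-7
Ω = [Ca²⁺][CO3²⁻]/Ksp = (4.13×10^-3)(8.270×10^-6) / 5.129×10^-7 = 0.0666

Ω = 0.0666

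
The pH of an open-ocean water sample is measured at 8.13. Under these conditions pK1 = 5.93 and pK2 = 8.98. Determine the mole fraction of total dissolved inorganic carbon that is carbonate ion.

α₂ = 1 / (1 + [H⁺]/K2 + [H⁺]²/(K1K2)) = 1 / (1 + 10^+0.85 + 10^-1.35)
   = 1 / (1 + 7.0795 + 0.044668) = 1/8.1241 = 0.1231

α₂ = 0.123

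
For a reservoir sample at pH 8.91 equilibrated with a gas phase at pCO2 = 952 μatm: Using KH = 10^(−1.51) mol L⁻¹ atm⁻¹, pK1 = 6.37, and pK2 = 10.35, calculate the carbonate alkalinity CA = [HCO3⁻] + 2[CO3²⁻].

[CO2*] = KH · pCO2 = 10^(−1.51) × 952×10^-6 = 2.942×10^-5 mol/L
α₀ = 1/(1 + K1/[H⁺] + K1K2/[H⁺]²) = 1/(1 + 10^+2.54 + 10^+1.10) = 0.002775
DIC = [CO2*]/α₀ = 2.942×10^-5 / 0.002775 = 10.60 mmol/L
CA = (α₁ + 2α₂)·DIC = (0.9623 + 2×0.03494) × 10.60 = 10.9 mmol/L

CA = 10.9 mmol/L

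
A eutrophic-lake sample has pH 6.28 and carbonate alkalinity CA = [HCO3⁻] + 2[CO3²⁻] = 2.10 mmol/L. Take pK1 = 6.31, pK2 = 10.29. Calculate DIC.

DIC = 4.35 mmol/L

CA = [HCO3⁻] + 2[CO3²⁻] = (α₁ + 2α₂)·DIC
At pH 6.28: [H⁺]/K1 = 10^0.03 = 1.0715, K2/[H⁺] = 10^-4.01 = 9.7724×10^-5
α₁ = 1/(1 + 1.0715 + 9.7724×10^-5) = 1/2.0716 = 0.4827; α₂ = α₁·K2/[H⁺] = 4.717×10^-5
α₁ + 2α₂ = 0.4828
DIC = CA / (α₁ + 2α₂) = 2.10 / 0.4828 = 4.35 mmol/L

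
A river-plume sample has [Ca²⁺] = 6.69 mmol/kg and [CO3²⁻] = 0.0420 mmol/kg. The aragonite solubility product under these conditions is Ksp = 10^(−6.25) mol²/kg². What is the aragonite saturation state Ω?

Ksp = 10^(−6.25) = 5.623×10^-7
Ω = [Ca²⁺][CO3²⁻]/Ksp = (6.69×10^-3)(0.0420×10^-3) / 5.623×10^-7 = 0.500

Ω = 0.500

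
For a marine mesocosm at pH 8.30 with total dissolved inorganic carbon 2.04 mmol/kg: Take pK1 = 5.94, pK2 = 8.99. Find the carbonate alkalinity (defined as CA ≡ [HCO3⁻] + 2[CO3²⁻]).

CA = 2.38 mmol/kg

CA = [HCO3⁻] + 2[CO3²⁻] = (α₁ + 2α₂)·DIC
At pH 8.30: [H⁺]/K1 = 10^-2.36 = 0.0043652, K2/[H⁺] = 10^-0.69 = 0.20417
α₁ = 1/(1 + 0.0043652 + 0.20417) = 1/1.2085 = 0.8274; α₂ = α₁·K2/[H⁺] = 0.1689
α₁ + 2α₂ = 1.1653
CA = 1.1653 × 2.04 = 2.38 mmol/kg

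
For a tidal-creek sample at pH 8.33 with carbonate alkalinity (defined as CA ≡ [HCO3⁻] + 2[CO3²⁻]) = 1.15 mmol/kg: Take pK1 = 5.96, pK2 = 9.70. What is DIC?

CA = [HCO3⁻] + 2[CO3²⁻] = (α₁ + 2α₂)·DIC
At pH 8.33: [H⁺]/K1 = 10^-2.37 = 0.0042658, K2/[H⁺] = 10^-1.37 = 0.042658
α₁ = 1/(1 + 0.0042658 + 0.042658) = 1/1.0469 = 0.9552; α₂ = α₁·K2/[H⁺] = 0.04075
α₁ + 2α₂ = 1.0367
DIC = CA / (α₁ + 2α₂) = 1.15 / 1.0367 = 1.11 mmol/kg

DIC = 1.11 mmol/kg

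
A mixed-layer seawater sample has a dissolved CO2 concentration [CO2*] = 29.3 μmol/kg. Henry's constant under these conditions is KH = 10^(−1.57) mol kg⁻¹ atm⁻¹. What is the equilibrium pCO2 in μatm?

KH = 10^(−1.57) = 2.692×10^-2 mol kg⁻¹ atm⁻¹
pCO2 = [CO2*]/KH = 29.3×10^-6 / 2.692×10^-2 = 1.09×10^-3 atm = 1090 μatm

pCO2 = 1090 μatm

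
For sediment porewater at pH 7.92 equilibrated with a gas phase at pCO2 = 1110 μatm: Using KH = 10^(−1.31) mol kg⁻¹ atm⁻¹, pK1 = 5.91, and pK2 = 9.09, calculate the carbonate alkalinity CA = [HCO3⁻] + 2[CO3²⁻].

[CO2*] = KH · pCO2 = 10^(−1.31) × 1110×10^-6 = 5.437×10^-5 mol/kg
α₀ = 1/(1 + K1/[H⁺] + K1K2/[H⁺]²) = 1/(1 + 10^+2.01 + 10^+0.84) = 0.009070
DIC = [CO2*]/α₀ = 5.437×10^-5 / 0.009070 = 5.994 mmol/kg
CA = (α₁ + 2α₂)·DIC = (0.9282 + 2×0.06275) × 5.994 = 6.32 mmol/kg

CA = 6.32 mmol/kg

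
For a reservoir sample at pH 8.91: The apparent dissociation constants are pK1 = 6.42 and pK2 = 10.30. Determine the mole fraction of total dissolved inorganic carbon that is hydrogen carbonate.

α₁ = 1 / (1 + [H⁺]/K1 + K2/[H⁺]) = 1 / (1 + 10^-2.49 + 10^-1.39)
   = 1 / (1 + 0.0032359 + 0.040738) = 1/1.0440 = 0.9579

α₁ = 0.958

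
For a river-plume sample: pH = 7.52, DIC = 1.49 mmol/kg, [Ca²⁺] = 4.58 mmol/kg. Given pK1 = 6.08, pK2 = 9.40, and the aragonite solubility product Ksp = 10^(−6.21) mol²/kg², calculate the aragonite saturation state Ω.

Ω = 0.139

α₂ = 1 / (1 + [H⁺]/K2 + [H⁺]²/(K1K2)) = 1 / (1 + 10^+1.88 + 10^+0.44)
   = 1 / (1 + 75.858 + 2.7542) = 1/79.612 = 0.01256
[CO3²⁻] = α₂ × DIC = 0.01256 × 1.49 = 0.01872 mmol/kg = 18.72 μmol/kg
Ksp = 10^(−6.21) = 6.166×10^-7
Ω = [Ca²⁺][CO3²⁻]/Ksp = (4.58×10^-3)(1.872×10^-5) / 6.166×10^-7 = 0.139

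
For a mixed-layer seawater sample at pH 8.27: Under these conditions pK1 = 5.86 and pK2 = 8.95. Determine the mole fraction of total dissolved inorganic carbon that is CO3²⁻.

α₂ = 1 / (1 + [H⁺]/K2 + [H⁺]²/(K1K2)) = 1 / (1 + 10^+0.68 + 10^-1.73)
   = 1 / (1 + 4.7863 + 0.018621) = 1/5.8049 = 0.1723

α₂ = 0.172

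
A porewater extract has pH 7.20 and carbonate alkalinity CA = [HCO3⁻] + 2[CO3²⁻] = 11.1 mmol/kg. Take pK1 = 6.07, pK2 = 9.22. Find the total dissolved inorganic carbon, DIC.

CA = [HCO3⁻] + 2[CO3²⁻] = (α₁ + 2α₂)·DIC
At pH 7.20: [H⁺]/K1 = 10^-1.13 = 0.074131, K2/[H⁺] = 10^-2.02 = 0.0095499
α₁ = 1/(1 + 0.074131 + 0.0095499) = 1/1.0837 = 0.9228; α₂ = α₁·K2/[H⁺] = 0.008812
α₁ + 2α₂ = 0.9404
DIC = CA / (α₁ + 2α₂) = 11.1 / 0.9404 = 11.8 mmol/kg

DIC = 11.8 mmol/kg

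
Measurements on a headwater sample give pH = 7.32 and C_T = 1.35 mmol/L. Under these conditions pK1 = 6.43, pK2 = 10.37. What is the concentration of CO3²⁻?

α₂ = 1 / (1 + [H⁺]/K2 + [H⁺]²/(K1K2)) = 1 / (1 + 10^+3.05 + 10^+2.16)
   = 1 / (1 + 1122.0 + 144.54) = 1/1267.6 = 0.0007889
[CO3²⁻] = α₂ × DIC = 0.0007889 × 1.35 = 0.00107 mmol/L = 1.07 μmol/L

[CO3²⁻] = 1.07 μmol/L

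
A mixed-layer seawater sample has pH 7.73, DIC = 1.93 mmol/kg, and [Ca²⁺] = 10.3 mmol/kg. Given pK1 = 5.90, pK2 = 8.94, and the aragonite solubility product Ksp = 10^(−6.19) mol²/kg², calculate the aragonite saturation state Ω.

α₂ = 1 / (1 + [H⁺]/K2 + [H⁺]²/(K1K2)) = 1 / (1 + 10^+1.21 + 10^-0.62)
   = 1 / (1 + 16.218 + 0.23988) = 1/17.458 = 0.05728
[CO3²⁻] = α₂ × DIC = 0.05728 × 1.93 = 0.1106 mmol/kg
Ksp = 10^(−6.19) = 6.457×10^-7
Ω = [Ca²⁺][CO3²⁻]/Ksp = (10.3×10^-3)(1.106×10^-4) / 6.457×10^-7 = 1.76

Ω = 1.76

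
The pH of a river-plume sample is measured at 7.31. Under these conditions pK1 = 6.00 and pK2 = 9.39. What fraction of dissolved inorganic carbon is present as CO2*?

α₀ = 0.0463

α₀ = 1 / (1 + K1/[H⁺] + K1K2/[H⁺]²) = 1 / (1 + 10^+1.31 + 10^-0.77)
   = 1 / (1 + 20.417 + 0.16982) = 1/21.587 = 0.04632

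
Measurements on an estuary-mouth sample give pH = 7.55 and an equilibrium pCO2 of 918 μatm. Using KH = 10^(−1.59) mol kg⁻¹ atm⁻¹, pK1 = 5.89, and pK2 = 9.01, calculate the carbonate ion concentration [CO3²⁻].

[CO2*] = KH · pCO2 = 10^(−1.59) × 918×10^-6 = 2.360×10^-5 mol/kg
α₀ = 1/(1 + K1/[H⁺] + K1K2/[H⁺]²) = 1/(1 + 10^+1.66 + 10^+0.20) = 0.02071
DIC = [CO2*]/α₀ = 2.360×10^-5 / 0.02071 = 1.140 mmol/kg
[CO3²⁻] = α₂·DIC; α₂ = 0.03282, so [CO3²⁻] = 0.03282 × 1.140 = 0.0374 mmol/kg

[CO3²⁻] = 0.0374 mmol/kg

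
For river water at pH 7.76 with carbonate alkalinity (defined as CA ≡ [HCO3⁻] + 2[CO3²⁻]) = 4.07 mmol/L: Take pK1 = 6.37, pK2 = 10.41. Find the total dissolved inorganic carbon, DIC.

DIC = 4.23 mmol/L

CA = [HCO3⁻] + 2[CO3²⁻] = (α₁ + 2α₂)·DIC
At pH 7.76: [H⁺]/K1 = 10^-1.39 = 0.040738, K2/[H⁺] = 10^-2.65 = 0.0022387
α₁ = 1/(1 + 0.040738 + 0.0022387) = 1/1.0430 = 0.9588; α₂ = α₁·K2/[H⁺] = 0.002146
α₁ + 2α₂ = 0.9631
DIC = CA / (α₁ + 2α₂) = 4.07 / 0.9631 = 4.23 mmol/L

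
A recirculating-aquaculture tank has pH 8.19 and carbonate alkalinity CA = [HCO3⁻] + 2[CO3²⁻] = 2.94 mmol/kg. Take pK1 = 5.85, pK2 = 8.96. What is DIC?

DIC = 2.58 mmol/kg

CA = [HCO3⁻] + 2[CO3²⁻] = (α₁ + 2α₂)·DIC
At pH 8.19: [H⁺]/K1 = 10^-2.34 = 0.0045709, K2/[H⁺] = 10^-0.77 = 0.16982
α₁ = 1/(1 + 0.0045709 + 0.16982) = 1/1.1744 = 0.8515; α₂ = α₁·K2/[H⁺] = 0.1446
α₁ + 2α₂ = 1.1407
DIC = CA / (α₁ + 2α₂) = 2.94 / 1.1407 = 2.58 mmol/kg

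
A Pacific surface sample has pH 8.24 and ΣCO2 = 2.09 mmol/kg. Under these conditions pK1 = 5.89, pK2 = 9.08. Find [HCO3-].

α₁ = 1 / (1 + [H⁺]/K1 + K2/[H⁺]) = 1 / (1 + 10^-2.35 + 10^-0.84)
   = 1 / (1 + 0.0044668 + 0.14454) = 1/1.1490 = 0.8703
[HCO3⁻] = α₁ × DIC = 0.8703 × 2.09 = 1.82 mmol/kg

[HCO3⁻] = 1.82 mmol/kg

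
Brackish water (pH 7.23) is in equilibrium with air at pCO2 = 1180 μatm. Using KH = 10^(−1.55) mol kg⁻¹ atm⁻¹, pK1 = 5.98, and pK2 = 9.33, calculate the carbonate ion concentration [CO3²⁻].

[CO2*] = KH · pCO2 = 10^(−1.55) × 1180×10^-6 = 3.326×10^-5 mol/kg
α₀ = 1/(1 + K1/[H⁺] + K1K2/[H⁺]²) = 1/(1 + 10^+1.25 + 10^-0.85) = 0.05284
DIC = [CO2*]/α₀ = 3.326×10^-5 / 0.05284 = 0.6294 mmol/kg
[CO3²⁻] = α₂·DIC; α₂ = 0.007464, so [CO3²⁻] = 0.007464 × 0.6294 = 0.00470 mmol/kg = 4.70 μmol/kg

[CO3²⁻] = 4.70 μmol/kg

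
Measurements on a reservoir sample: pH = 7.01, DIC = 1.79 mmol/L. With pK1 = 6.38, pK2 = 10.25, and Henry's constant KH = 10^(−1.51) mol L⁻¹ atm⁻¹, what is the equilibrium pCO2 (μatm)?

pCO2 = 1.10×10^4 μatm

α₀ = 1 / (1 + K1/[H⁺] + K1K2/[H⁺]²) = 1 / (1 + 10^+0.63 + 10^-2.61)
   = 1 / (1 + 4.2658 + 0.0024547) = 1/5.2682 = 0.1898
[CO2*] = α₀ × DIC = 0.1898 × 1.79 = 0.3398 mmol/L
pCO2 = [CO2*]/KH = 3.398×10^-4 / 3.090×10^-2 = 1.10×10^4 μatm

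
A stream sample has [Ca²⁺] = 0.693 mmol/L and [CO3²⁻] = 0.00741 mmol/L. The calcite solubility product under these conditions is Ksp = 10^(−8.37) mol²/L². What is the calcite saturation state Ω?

Ksp = 10^(−8.37) = 4.266×10^-9
Ω = [Ca²⁺][CO3²⁻]/Ksp = (0.693×10^-3)(0.00741×10^-3) / 4.266×10^-9 = 1.20

Ω = 1.20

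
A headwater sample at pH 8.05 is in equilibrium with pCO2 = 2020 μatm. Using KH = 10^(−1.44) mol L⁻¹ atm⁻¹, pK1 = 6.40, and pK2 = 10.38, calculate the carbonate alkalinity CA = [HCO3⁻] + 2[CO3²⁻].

[CO2*] = KH · pCO2 = 10^(−1.44) × 2020×10^-6 = 7.334×10^-5 mol/L
α₀ = 1/(1 + K1/[H⁺] + K1K2/[H⁺]²) = 1/(1 + 10^+1.65 + 10^-0.68) = 0.02180
DIC = [CO2*]/α₀ = 7.334×10^-5 / 0.02180 = 3.365 mmol/L
CA = (α₁ + 2α₂)·DIC = (0.9736 + 2×0.004554) × 3.365 = 3.31 mmol/L

CA = 3.31 mmol/L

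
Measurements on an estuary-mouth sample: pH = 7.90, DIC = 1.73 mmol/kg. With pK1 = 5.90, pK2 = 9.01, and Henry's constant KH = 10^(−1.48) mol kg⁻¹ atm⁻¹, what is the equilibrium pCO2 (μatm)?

pCO2 = 480 μatm

α₀ = 1 / (1 + K1/[H⁺] + K1K2/[H⁺]²) = 1 / (1 + 10^+2.00 + 10^+0.89)
   = 1 / (1 + 100.00 + 7.7625) = 1/108.76 = 0.009194
[CO2*] = α₀ × DIC = 0.009194 × 1.73 = 0.01591 mmol/kg = 15.91 μmol/kg
pCO2 = [CO2*]/KH = 1.591×10^-5 / 3.311×10^-2 = 480 μatm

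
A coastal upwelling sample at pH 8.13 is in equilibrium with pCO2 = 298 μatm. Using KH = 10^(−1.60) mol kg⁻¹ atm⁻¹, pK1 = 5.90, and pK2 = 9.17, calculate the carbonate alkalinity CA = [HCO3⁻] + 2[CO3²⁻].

CA = 1.50 mmol/kg

[CO2*] = KH · pCO2 = 10^(−1.60) × 298×10^-6 = 7.485×10^-6 mol/kg
α₀ = 1/(1 + K1/[H⁺] + K1K2/[H⁺]²) = 1/(1 + 10^+2.23 + 10^+1.19) = 0.005367
DIC = [CO2*]/α₀ = 7.485×10^-6 / 0.005367 = 1.395 mmol/kg
CA = (α₁ + 2α₂)·DIC = (0.9115 + 2×0.08313) × 1.395 = 1.50 mmol/kg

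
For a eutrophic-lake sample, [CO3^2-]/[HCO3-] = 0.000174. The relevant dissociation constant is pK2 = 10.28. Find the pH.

From K2 = [H⁺][CO3^2-]/[HCO3-]:  pH = pK2 + log₁₀([CO3^2-]/[HCO3-])
log₁₀(0.000174) = -3.759
pH = 10.28 + (-3.759) = 6.52

pH = 6.52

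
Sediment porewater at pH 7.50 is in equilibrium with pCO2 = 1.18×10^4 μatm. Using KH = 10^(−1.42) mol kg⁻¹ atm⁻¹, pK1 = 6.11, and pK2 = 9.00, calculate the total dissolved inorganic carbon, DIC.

DIC = 11.8 mmol/kg

[CO2*] = KH · pCO2 = 10^(−1.42) × 1.18×10^4×10^-6 = 4.486×10^-4 mol/kg
α₀ = 1/(1 + K1/[H⁺] + K1K2/[H⁺]²) = 1/(1 + 10^+1.39 + 10^-0.11) = 0.03799
DIC = [CO2*]/α₀ = 4.486×10^-4 / 0.03799 = 11.8 mmol/kg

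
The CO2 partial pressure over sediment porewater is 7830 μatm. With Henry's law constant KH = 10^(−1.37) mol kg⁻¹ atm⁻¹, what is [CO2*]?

KH = 10^(−1.37) = 4.266×10^-2 mol kg⁻¹ atm⁻¹
[CO2*] = KH · pCO2 = 4.266×10^-2 × 7830×10^-6 atm = 3.34×10^-4 mol/kg

[CO2*] = 334 μmol/kg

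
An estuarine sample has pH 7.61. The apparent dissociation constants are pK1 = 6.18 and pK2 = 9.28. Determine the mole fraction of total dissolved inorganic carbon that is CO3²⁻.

α₂ = 0.0202

α₂ = 1 / (1 + [H⁺]/K2 + [H⁺]²/(K1K2)) = 1 / (1 + 10^+1.67 + 10^+0.24)
   = 1 / (1 + 46.774 + 1.7378) = 1/49.511 = 0.02020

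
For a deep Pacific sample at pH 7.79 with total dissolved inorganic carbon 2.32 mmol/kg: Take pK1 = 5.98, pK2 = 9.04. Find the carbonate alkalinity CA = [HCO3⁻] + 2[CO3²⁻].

CA = 2.41 mmol/kg

CA = [HCO3⁻] + 2[CO3²⁻] = (α₁ + 2α₂)·DIC
At pH 7.79: [H⁺]/K1 = 10^-1.81 = 0.015488, K2/[H⁺] = 10^-1.25 = 0.056234
α₁ = 1/(1 + 0.015488 + 0.056234) = 1/1.0717 = 0.9331; α₂ = α₁·K2/[H⁺] = 0.05247
α₁ + 2α₂ = 1.0380
CA = 1.0380 × 2.32 = 2.41 mmol/kg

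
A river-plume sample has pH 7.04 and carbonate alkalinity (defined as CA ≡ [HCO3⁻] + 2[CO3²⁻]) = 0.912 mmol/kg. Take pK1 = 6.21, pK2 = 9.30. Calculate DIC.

DIC = 1.04 mmol/kg

CA = [HCO3⁻] + 2[CO3²⁻] = (α₁ + 2α₂)·DIC
At pH 7.04: [H⁺]/K1 = 10^-0.83 = 0.14791, K2/[H⁺] = 10^-2.26 = 0.0054954
α₁ = 1/(1 + 0.14791 + 0.0054954) = 1/1.1534 = 0.8670; α₂ = α₁·K2/[H⁺] = 0.004765
α₁ + 2α₂ = 0.8765
DIC = CA / (α₁ + 2α₂) = 0.912 / 0.8765 = 1.04 mmol/kg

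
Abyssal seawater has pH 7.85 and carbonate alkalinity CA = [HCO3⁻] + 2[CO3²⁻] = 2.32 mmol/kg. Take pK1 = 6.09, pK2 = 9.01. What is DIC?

DIC = 2.21 mmol/kg

CA = [HCO3⁻] + 2[CO3²⁻] = (α₁ + 2α₂)·DIC
At pH 7.85: [H⁺]/K1 = 10^-1.76 = 0.017378, K2/[H⁺] = 10^-1.16 = 0.069183
α₁ = 1/(1 + 0.017378 + 0.069183) = 1/1.0866 = 0.9203; α₂ = α₁·K2/[H⁺] = 0.06367
α₁ + 2α₂ = 1.0477
DIC = CA / (α₁ + 2α₂) = 2.32 / 1.0477 = 2.21 mmol/kg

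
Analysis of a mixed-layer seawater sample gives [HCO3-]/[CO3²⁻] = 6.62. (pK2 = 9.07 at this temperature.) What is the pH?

From K2 = [H⁺][CO3²⁻]/[HCO3-]:  pH = pK2 − log₁₀([HCO3-]/[CO3²⁻])
log₁₀(6.62) = +0.821
pH = 9.07 − (+0.821) = 8.25

pH = 8.25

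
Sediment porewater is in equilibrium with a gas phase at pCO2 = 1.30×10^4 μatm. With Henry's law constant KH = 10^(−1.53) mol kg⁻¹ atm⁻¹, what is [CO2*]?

[CO2*] = 384 μmol/kg

KH = 10^(−1.53) = 2.951×10^-2 mol kg⁻¹ atm⁻¹
[CO2*] = KH · pCO2 = 2.951×10^-2 × 1.30×10^4×10^-6 atm = 3.84×10^-4 mol/kg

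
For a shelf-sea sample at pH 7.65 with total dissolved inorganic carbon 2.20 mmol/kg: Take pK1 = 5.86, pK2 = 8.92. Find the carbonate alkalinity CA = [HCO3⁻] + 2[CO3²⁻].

CA = 2.28 mmol/kg

CA = [HCO3⁻] + 2[CO3²⁻] = (α₁ + 2α₂)·DIC
At pH 7.65: [H⁺]/K1 = 10^-1.79 = 0.016218, K2/[H⁺] = 10^-1.27 = 0.053703
α₁ = 1/(1 + 0.016218 + 0.053703) = 1/1.0699 = 0.9346; α₂ = α₁·K2/[H⁺] = 0.05019
α₁ + 2α₂ = 1.0350
CA = 1.0350 × 2.20 = 2.28 mmol/kg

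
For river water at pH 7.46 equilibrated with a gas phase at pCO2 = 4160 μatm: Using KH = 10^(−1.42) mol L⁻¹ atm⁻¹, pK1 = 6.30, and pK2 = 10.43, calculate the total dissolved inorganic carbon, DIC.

[CO2*] = KH · pCO2 = 10^(−1.42) × 4160×10^-6 = 1.582×10^-4 mol/L
α₀ = 1/(1 + K1/[H⁺] + K1K2/[H⁺]²) = 1/(1 + 10^+1.16 + 10^-1.81) = 0.06464
DIC = [CO2*]/α₀ = 1.582×10^-4 / 0.06464 = 2.45 mmol/L

DIC = 2.45 mmol/L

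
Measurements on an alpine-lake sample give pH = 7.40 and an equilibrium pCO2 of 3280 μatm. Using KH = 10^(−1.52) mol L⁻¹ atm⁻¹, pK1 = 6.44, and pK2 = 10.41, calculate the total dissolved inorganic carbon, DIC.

[CO2*] = KH · pCO2 = 10^(−1.52) × 3280×10^-6 = 9.905×10^-5 mol/L
α₀ = 1/(1 + K1/[H⁺] + K1K2/[H⁺]²) = 1/(1 + 10^+0.96 + 10^-2.05) = 0.09873
DIC = [CO2*]/α₀ = 9.905×10^-5 / 0.09873 = 1.00 mmol/L

DIC = 1.00 mmol/L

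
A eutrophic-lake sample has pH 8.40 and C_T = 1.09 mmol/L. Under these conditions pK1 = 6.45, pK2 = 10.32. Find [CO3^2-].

[CO3²⁻] = 12.8 μmol/L

α₂ = 1 / (1 + [H⁺]/K2 + [H⁺]²/(K1K2)) = 1 / (1 + 10^+1.92 + 10^-0.03)
   = 1 / (1 + 83.176 + 0.93325) = 1/85.110 = 0.01175
[CO3²⁻] = α₂ × DIC = 0.01175 × 1.09 = 0.0128 mmol/L = 12.8 μmol/L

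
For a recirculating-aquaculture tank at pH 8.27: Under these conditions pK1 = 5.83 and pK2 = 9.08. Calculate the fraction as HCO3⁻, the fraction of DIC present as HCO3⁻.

α₁ = 0.863

α₁ = 1 / (1 + [H⁺]/K1 + K2/[H⁺]) = 1 / (1 + 10^-2.44 + 10^-0.81)
   = 1 / (1 + 0.0036308 + 0.15488) = 1/1.1585 = 0.8632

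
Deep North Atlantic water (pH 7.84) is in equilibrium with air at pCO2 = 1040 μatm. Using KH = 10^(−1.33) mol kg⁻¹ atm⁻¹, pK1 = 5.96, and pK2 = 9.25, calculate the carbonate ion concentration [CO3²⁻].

[CO3²⁻] = 0.144 mmol/kg

[CO2*] = KH · pCO2 = 10^(−1.33) × 1040×10^-6 = 4.864×10^-5 mol/kg
α₀ = 1/(1 + K1/[H⁺] + K1K2/[H⁺]²) = 1/(1 + 10^+1.88 + 10^+0.47) = 0.01253
DIC = [CO2*]/α₀ = 4.864×10^-5 / 0.01253 = 3.882 mmol/kg
[CO3²⁻] = α₂·DIC; α₂ = 0.03698, so [CO3²⁻] = 0.03698 × 3.882 = 0.144 mmol/kg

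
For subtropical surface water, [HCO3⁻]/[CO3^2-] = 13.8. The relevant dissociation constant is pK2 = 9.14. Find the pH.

pH = 8.00

From K2 = [H⁺][CO3^2-]/[HCO3⁻]:  pH = pK2 − log₁₀([HCO3⁻]/[CO3^2-])
log₁₀(13.8) = +1.140
pH = 9.14 − (+1.140) = 8.00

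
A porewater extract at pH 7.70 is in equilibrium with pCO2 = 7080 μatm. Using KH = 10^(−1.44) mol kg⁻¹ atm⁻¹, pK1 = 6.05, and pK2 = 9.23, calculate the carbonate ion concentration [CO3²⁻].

[CO3²⁻] = 0.339 mmol/kg

[CO2*] = KH · pCO2 = 10^(−1.44) × 7080×10^-6 = 2.571×10^-4 mol/kg
α₀ = 1/(1 + K1/[H⁺] + K1K2/[H⁺]²) = 1/(1 + 10^+1.65 + 10^+0.12) = 0.02128
DIC = [CO2*]/α₀ = 2.571×10^-4 / 0.02128 = 12.08 mmol/kg
[CO3²⁻] = α₂·DIC; α₂ = 0.02806, so [CO3²⁻] = 0.02806 × 12.08 = 0.339 mmol/kg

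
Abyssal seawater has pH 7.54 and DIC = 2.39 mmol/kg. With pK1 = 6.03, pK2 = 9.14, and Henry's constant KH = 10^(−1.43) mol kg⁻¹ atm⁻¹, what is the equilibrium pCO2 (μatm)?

pCO2 = 1880 μatm

α₀ = 1 / (1 + K1/[H⁺] + K1K2/[H⁺]²) = 1 / (1 + 10^+1.51 + 10^-0.09)
   = 1 / (1 + 32.359 + 0.81283) = 1/34.172 = 0.02926
[CO2*] = α₀ × DIC = 0.02926 × 2.39 = 0.06994 mmol/kg
pCO2 = [CO2*]/KH = 6.994×10^-5 / 3.715×10^-2 = 1880 μatm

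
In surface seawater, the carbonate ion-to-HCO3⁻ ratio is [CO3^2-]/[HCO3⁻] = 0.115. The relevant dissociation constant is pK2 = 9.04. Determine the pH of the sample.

From K2 = [H⁺][CO3^2-]/[HCO3⁻]:  pH = pK2 + log₁₀([CO3^2-]/[HCO3⁻])
log₁₀(0.115) = -0.939
pH = 9.04 + (-0.939) = 8.10

pH = 8.10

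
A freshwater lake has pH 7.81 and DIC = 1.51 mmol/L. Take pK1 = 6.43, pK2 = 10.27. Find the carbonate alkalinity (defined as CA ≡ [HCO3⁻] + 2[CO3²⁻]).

CA = [HCO3⁻] + 2[CO3²⁻] = (α₁ + 2α₂)·DIC
At pH 7.81: [H⁺]/K1 = 10^-1.38 = 0.041687, K2/[H⁺] = 10^-2.46 = 0.0034674
α₁ = 1/(1 + 0.041687 + 0.0034674) = 1/1.0452 = 0.9568; α₂ = α₁·K2/[H⁺] = 0.003318
α₁ + 2α₂ = 0.9634
CA = 0.9634 × 1.51 = 1.45 mmol/L

CA = 1.45 mmol/L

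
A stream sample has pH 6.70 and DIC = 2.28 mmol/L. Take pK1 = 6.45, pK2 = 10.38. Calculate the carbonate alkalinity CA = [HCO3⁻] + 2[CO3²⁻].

CA = 1.46 mmol/L

CA = [HCO3⁻] + 2[CO3²⁻] = (α₁ + 2α₂)·DIC
At pH 6.70: [H⁺]/K1 = 10^-0.25 = 0.56234, K2/[H⁺] = 10^-3.68 = 0.00020893
α₁ = 1/(1 + 0.56234 + 0.00020893) = 1/1.5626 = 0.6400; α₂ = α₁·K2/[H⁺] = 0.0001337
α₁ + 2α₂ = 0.6402
CA = 0.6402 × 2.28 = 1.46 mmol/L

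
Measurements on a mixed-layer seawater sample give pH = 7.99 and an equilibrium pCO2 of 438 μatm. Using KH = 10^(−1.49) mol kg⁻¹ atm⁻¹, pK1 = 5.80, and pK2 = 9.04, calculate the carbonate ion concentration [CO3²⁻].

[CO2*] = KH · pCO2 = 10^(−1.49) × 438×10^-6 = 1.417×10^-5 mol/kg
α₀ = 1/(1 + K1/[H⁺] + K1K2/[H⁺]²) = 1/(1 + 10^+2.19 + 10^+1.14) = 0.005893
DIC = [CO2*]/α₀ = 1.417×10^-5 / 0.005893 = 2.405 mmol/kg
[CO3²⁻] = α₂·DIC; α₂ = 0.08135, so [CO3²⁻] = 0.08135 × 2.405 = 0.196 mmol/kg

[CO3²⁻] = 0.196 mmol/kg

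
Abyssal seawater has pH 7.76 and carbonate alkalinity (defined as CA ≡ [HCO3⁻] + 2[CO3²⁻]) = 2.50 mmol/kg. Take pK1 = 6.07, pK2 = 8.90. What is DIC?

CA = [HCO3⁻] + 2[CO3²⁻] = (α₁ + 2α₂)·DIC
At pH 7.76: [H⁺]/K1 = 10^-1.69 = 0.020417, K2/[H⁺] = 10^-1.14 = 0.072444
α₁ = 1/(1 + 0.020417 + 0.072444) = 1/1.0929 = 0.9150; α₂ = α₁·K2/[H⁺] = 0.06629
α₁ + 2α₂ = 1.0476
DIC = CA / (α₁ + 2α₂) = 2.50 / 1.0476 = 2.39 mmol/kg

DIC = 2.39 mmol/kg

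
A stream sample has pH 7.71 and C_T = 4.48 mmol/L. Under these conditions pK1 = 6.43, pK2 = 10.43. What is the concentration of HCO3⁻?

α₁ = 1 / (1 + [H⁺]/K1 + K2/[H⁺]) = 1 / (1 + 10^-1.28 + 10^-2.72)
   = 1 / (1 + 0.052481 + 0.0019055) = 1/1.0544 = 0.9484
[HCO3⁻] = α₁ × DIC = 0.9484 × 4.48 = 4.25 mmol/L

[HCO3⁻] = 4.25 mmol/L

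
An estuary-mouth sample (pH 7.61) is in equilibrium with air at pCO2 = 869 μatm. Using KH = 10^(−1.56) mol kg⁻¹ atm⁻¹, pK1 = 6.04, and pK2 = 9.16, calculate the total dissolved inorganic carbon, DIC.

[CO2*] = KH · pCO2 = 10^(−1.56) × 869×10^-6 = 2.393×10^-5 mol/kg
α₀ = 1/(1 + K1/[H⁺] + K1K2/[H⁺]²) = 1/(1 + 10^+1.57 + 10^+0.02) = 0.02551
DIC = [CO2*]/α₀ = 2.393×10^-5 / 0.02551 = 0.938 mmol/kg

DIC = 0.938 mmol/kg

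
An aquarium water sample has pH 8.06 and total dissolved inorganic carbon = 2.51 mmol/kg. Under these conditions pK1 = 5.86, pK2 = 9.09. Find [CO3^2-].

α₂ = 1 / (1 + [H⁺]/K2 + [H⁺]²/(K1K2)) = 1 / (1 + 10^+1.03 + 10^-1.17)
   = 1 / (1 + 10.715 + 0.067608) = 1/11.783 = 0.08487
[CO3²⁻] = α₂ × DIC = 0.08487 × 2.51 = 0.213 mmol/kg

[CO3²⁻] = 0.213 mmol/kg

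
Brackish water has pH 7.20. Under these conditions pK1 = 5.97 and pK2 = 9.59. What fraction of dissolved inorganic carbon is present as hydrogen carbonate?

α₁ = 1 / (1 + [H⁺]/K1 + K2/[H⁺]) = 1 / (1 + 10^-1.23 + 10^-2.39)
   = 1 / (1 + 0.058884 + 0.0040738) = 1/1.0630 = 0.9408

α₁ = 0.941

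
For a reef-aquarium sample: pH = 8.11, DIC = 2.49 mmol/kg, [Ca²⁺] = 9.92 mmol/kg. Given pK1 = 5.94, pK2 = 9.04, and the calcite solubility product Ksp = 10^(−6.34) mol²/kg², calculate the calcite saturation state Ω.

Ω = 5.65

α₂ = 1 / (1 + [H⁺]/K2 + [H⁺]²/(K1K2)) = 1 / (1 + 10^+0.93 + 10^-1.24)
   = 1 / (1 + 8.5114 + 0.057544) = 1/9.5689 = 0.1045
[CO3²⁻] = α₂ × DIC = 0.1045 × 2.49 = 0.2602 mmol/kg
Ksp = 10^(−6.34) = 4.571×10^-7
Ω = [Ca²⁺][CO3²⁻]/Ksp = (9.92×10^-3)(2.602×10^-4) / 4.571×10^-7 = 5.65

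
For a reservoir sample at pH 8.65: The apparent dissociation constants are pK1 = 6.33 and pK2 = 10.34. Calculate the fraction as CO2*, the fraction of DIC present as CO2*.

α₀ = 1 / (1 + K1/[H⁺] + K1K2/[H⁺]²) = 1 / (1 + 10^+2.32 + 10^+0.63)
   = 1 / (1 + 208.93 + 4.2658) = 1/214.20 = 0.004669

α₀ = 0.00467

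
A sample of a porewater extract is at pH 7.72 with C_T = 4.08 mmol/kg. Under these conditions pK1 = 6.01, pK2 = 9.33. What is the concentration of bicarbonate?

α₁ = 1 / (1 + [H⁺]/K1 + K2/[H⁺]) = 1 / (1 + 10^-1.71 + 10^-1.61)
   = 1 / (1 + 0.019498 + 0.024547) = 1/1.0440 = 0.9578
[HCO3⁻] = α₁ × DIC = 0.9578 × 4.08 = 3.91 mmol/kg

[HCO3⁻] = 3.91 mmol/kg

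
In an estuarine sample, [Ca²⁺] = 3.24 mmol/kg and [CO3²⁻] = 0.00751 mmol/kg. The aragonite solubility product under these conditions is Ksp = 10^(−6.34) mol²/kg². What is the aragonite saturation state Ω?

Ksp = 10^(−6.34) = 4.571×10^-7
Ω = [Ca²⁺][CO3²⁻]/Ksp = (3.24×10^-3)(0.00751×10^-3) / 4.571×10^-7 = 0.0532

Ω = 0.0532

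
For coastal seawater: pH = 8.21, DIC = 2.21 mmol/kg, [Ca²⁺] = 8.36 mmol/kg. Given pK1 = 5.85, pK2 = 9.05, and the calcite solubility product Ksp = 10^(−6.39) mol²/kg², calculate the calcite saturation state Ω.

Ω = 5.71

α₂ = 1 / (1 + [H⁺]/K2 + [H⁺]²/(K1K2)) = 1 / (1 + 10^+0.84 + 10^-1.52)
   = 1 / (1 + 6.9183 + 0.030200) = 1/7.9485 = 0.1258
[CO3²⁻] = α₂ × DIC = 0.1258 × 2.21 = 0.2780 mmol/kg
Ksp = 10^(−6.39) = 4.074×10^-7
Ω = [Ca²⁺][CO3²⁻]/Ksp = (8.36×10^-3)(2.780×10^-4) / 4.074×10^-7 = 5.71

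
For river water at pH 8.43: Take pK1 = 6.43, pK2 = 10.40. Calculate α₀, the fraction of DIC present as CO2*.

α₀ = 1 / (1 + K1/[H⁺] + K1K2/[H⁺]²) = 1 / (1 + 10^+2.00 + 10^+0.03)
   = 1 / (1 + 100.00 + 1.0715) = 1/102.07 = 0.009797

α₀ = 0.00980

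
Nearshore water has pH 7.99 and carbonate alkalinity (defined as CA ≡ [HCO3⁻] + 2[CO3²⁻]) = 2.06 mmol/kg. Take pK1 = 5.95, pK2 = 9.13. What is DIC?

DIC = 1.95 mmol/kg

CA = [HCO3⁻] + 2[CO3²⁻] = (α₁ + 2α₂)·DIC
At pH 7.99: [H⁺]/K1 = 10^-2.04 = 0.0091201, K2/[H⁺] = 10^-1.14 = 0.072444
α₁ = 1/(1 + 0.0091201 + 0.072444) = 1/1.0816 = 0.9246; α₂ = α₁·K2/[H⁺] = 0.06698
α₁ + 2α₂ = 1.0585
DIC = CA / (α₁ + 2α₂) = 2.06 / 1.0585 = 1.95 mmol/kg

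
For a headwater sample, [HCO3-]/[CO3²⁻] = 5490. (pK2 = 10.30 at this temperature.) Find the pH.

From K2 = [H⁺][CO3²⁻]/[HCO3-]:  pH = pK2 − log₁₀([HCO3-]/[CO3²⁻])
log₁₀(5490) = +3.740
pH = 10.30 − (+3.740) = 6.56

pH = 6.56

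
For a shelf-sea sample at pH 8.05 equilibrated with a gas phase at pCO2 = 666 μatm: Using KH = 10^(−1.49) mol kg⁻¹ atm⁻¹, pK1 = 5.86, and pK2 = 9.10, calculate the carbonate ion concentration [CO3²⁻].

[CO2*] = KH · pCO2 = 10^(−1.49) × 666×10^-6 = 2.155×10^-5 mol/kg
α₀ = 1/(1 + K1/[H⁺] + K1K2/[H⁺]²) = 1/(1 + 10^+2.19 + 10^+1.14) = 0.005893
DIC = [CO2*]/α₀ = 2.155×10^-5 / 0.005893 = 3.657 mmol/kg
[CO3²⁻] = α₂·DIC; α₂ = 0.08135, so [CO3²⁻] = 0.08135 × 3.657 = 0.297 mmol/kg

[CO3²⁻] = 0.297 mmol/kg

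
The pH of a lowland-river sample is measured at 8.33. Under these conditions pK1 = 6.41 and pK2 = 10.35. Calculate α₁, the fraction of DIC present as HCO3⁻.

α₁ = 1 / (1 + [H⁺]/K1 + K2/[H⁺]) = 1 / (1 + 10^-1.92 + 10^-2.02)
   = 1 / (1 + 0.012023 + 0.0095499) = 1/1.0216 = 0.9789

α₁ = 0.979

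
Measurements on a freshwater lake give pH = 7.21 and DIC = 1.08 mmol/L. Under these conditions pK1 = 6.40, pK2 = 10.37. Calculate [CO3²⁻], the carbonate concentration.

[CO3²⁻] = 0.647 μmol/L

α₂ = 1 / (1 + [H⁺]/K2 + [H⁺]²/(K1K2)) = 1 / (1 + 10^+3.16 + 10^+2.35)
   = 1 / (1 + 1445.4 + 223.87) = 1/1670.3 = 0.0005987
[CO3²⁻] = α₂ × DIC = 0.0005987 × 1.08 = 0.000647 mmol/L = 0.647 μmol/L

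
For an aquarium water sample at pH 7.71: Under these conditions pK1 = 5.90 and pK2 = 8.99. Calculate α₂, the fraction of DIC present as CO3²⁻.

α₂ = 0.0491

α₂ = 1 / (1 + [H⁺]/K2 + [H⁺]²/(K1K2)) = 1 / (1 + 10^+1.28 + 10^-0.53)
   = 1 / (1 + 19.055 + 0.29512) = 1/20.350 = 0.04914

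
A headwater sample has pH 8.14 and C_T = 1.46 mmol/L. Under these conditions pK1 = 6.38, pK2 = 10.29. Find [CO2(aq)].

[CO2*] = 0.0248 mmol/L

α₀ = 1 / (1 + K1/[H⁺] + K1K2/[H⁺]²) = 1 / (1 + 10^+1.76 + 10^-0.39)
   = 1 / (1 + 57.544 + 0.40738) = 1/58.951 = 0.01696
[CO2*] = α₀ × DIC = 0.01696 × 1.46 = 0.0248 mmol/L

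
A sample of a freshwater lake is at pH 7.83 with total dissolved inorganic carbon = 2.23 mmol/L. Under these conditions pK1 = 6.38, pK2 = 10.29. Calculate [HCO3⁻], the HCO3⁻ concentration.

α₁ = 1 / (1 + [H⁺]/K1 + K2/[H⁺]) = 1 / (1 + 10^-1.45 + 10^-2.46)
   = 1 / (1 + 0.035481 + 0.0034674) = 1/1.0389 = 0.9625
[HCO3⁻] = α₁ × DIC = 0.9625 × 2.23 = 2.15 mmol/L

[HCO3⁻] = 2.15 mmol/L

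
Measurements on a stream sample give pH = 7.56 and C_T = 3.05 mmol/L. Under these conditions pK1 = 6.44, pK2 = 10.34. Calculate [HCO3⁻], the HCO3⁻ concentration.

[HCO3⁻] = 2.83 mmol/L

α₁ = 1 / (1 + [H⁺]/K1 + K2/[H⁺]) = 1 / (1 + 10^-1.12 + 10^-2.78)
   = 1 / (1 + 0.075858 + 0.0016596) = 1/1.0775 = 0.9281
[HCO3⁻] = α₁ × DIC = 0.9281 × 3.05 = 2.83 mmol/L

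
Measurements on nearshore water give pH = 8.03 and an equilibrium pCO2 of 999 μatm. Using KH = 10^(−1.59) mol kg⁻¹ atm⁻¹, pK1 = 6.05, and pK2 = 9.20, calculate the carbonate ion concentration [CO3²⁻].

[CO2*] = KH · pCO2 = 10^(−1.59) × 999×10^-6 = 2.568×10^-5 mol/kg
α₀ = 1/(1 + K1/[H⁺] + K1K2/[H⁺]²) = 1/(1 + 10^+1.98 + 10^+0.81) = 0.009713
DIC = [CO2*]/α₀ = 2.568×10^-5 / 0.009713 = 2.644 mmol/kg
[CO3²⁻] = α₂·DIC; α₂ = 0.06271, so [CO3²⁻] = 0.06271 × 2.644 = 0.166 mmol/kg

[CO3²⁻] = 0.166 mmol/kg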